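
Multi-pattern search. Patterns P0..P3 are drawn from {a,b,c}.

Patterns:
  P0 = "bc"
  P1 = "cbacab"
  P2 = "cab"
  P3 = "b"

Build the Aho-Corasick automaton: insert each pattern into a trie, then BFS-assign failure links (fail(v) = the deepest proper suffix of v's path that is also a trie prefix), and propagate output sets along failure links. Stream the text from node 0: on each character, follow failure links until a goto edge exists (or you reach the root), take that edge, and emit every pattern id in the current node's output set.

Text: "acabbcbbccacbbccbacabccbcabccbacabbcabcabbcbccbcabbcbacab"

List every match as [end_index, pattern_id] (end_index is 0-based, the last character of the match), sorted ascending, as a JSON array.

Build automaton:
Trie (insert patterns):
  0='ε' goto b→1 c→3
  1='b' goto c→2  [P3 ends]
  2='bc' goto ·  [P0 ends]
  3='c' goto a→9 b→4
  4='cb' goto a→5
  5='cba' goto c→6
  6='cbac' goto a→7
  7='cbaca' goto b→8
  8='cbacab' goto ·  [P1 ends]
  9='ca' goto b→10
  10='cab' goto ·  [P2 ends]

Failure links (BFS by depth):
  n1('b'): parent n0 fail=0; on 'b' 0 → fail=0;  out {3}∪∅={3}
  n3('c'): parent n0 fail=0; on 'c' 0 → fail=0;  out ∅∪∅=∅
  n2('bc'): parent n1 fail=0; on 'c' 0 → fail=3;  out {0}∪∅={0}
  n4('cb'): parent n3 fail=0; on 'b' 0 → fail=1;  out ∅∪{3}={3}
  n9('ca'): parent n3 fail=0; on 'a' 0 → fail=0;  out ∅∪∅=∅
  n5('cba'): parent n4 fail=1; on 'a' 1→0 → fail=0;  out ∅∪∅=∅
  n10('cab'): parent n9 fail=0; on 'b' 0 → fail=1;  out {2}∪{3}={2,3}
  n6('cbac'): parent n5 fail=0; on 'c' 0 → fail=3;  out ∅∪∅=∅
  n7('cbaca'): parent n6 fail=3; on 'a' 3 → fail=9;  out ∅∪∅=∅
  n8('cbacab'): parent n7 fail=9; on 'b' 9 → fail=10;  out {1}∪{2,3}={1,2,3}

Scan:
i=0 'a': node 0→0
i=1 'c': node 0→3
i=2 'a': node 3→9
i=3 'b': node 9→10  emit P2@[1:3],P3@[3:3]
i=4 'b': node 10→1 (via fail)  emit P3@[4:4]
i=5 'c': node 1→2  emit P0@[4:5]
i=6 'b': node 2→4 (via fail)  emit P3@[6:6]
i=7 'b': node 4→1 (via fail)  emit P3@[7:7]
i=8 'c': node 1→2  emit P0@[7:8]
i=9 'c': node 2→3 (via fail)
i=10 'a': node 3→9
i=11 'c': node 9→3 (via fail)
i=12 'b': node 3→4  emit P3@[12:12]
i=13 'b': node 4→1 (via fail)  emit P3@[13:13]
i=14 'c': node 1→2  emit P0@[13:14]
i=15 'c': node 2→3 (via fail)
i=16 'b': node 3→4  emit P3@[16:16]
i=17 'a': node 4→5
i=18 'c': node 5→6
i=19 'a': node 6→7
i=20 'b': node 7→8  emit P1@[15:20],P2@[18:20],P3@[20:20]
i=21 'c': node 8→2 (via fail)  emit P0@[20:21]
i=22 'c': node 2→3 (via fail)
i=23 'b': node 3→4  emit P3@[23:23]
i=24 'c': node 4→2 (via fail)  emit P0@[23:24]
i=25 'a': node 2→9 (via fail)
i=26 'b': node 9→10  emit P2@[24:26],P3@[26:26]
i=27 'c': node 10→2 (via fail)  emit P0@[26:27]
i=28 'c': node 2→3 (via fail)
i=29 'b': node 3→4  emit P3@[29:29]
i=30 'a': node 4→5
i=31 'c': node 5→6
i=32 'a': node 6→7
i=33 'b': node 7→8  emit P1@[28:33],P2@[31:33],P3@[33:33]
i=34 'b': node 8→1 (via fail)  emit P3@[34:34]
i=35 'c': node 1→2  emit P0@[34:35]
i=36 'a': node 2→9 (via fail)
i=37 'b': node 9→10  emit P2@[35:37],P3@[37:37]
i=38 'c': node 10→2 (via fail)  emit P0@[37:38]
i=39 'a': node 2→9 (via fail)
i=40 'b': node 9→10  emit P2@[38:40],P3@[40:40]
i=41 'b': node 10→1 (via fail)  emit P3@[41:41]
i=42 'c': node 1→2  emit P0@[41:42]
i=43 'b': node 2→4 (via fail)  emit P3@[43:43]
i=44 'c': node 4→2 (via fail)  emit P0@[43:44]
i=45 'c': node 2→3 (via fail)
i=46 'b': node 3→4  emit P3@[46:46]
i=47 'c': node 4→2 (via fail)  emit P0@[46:47]
i=48 'a': node 2→9 (via fail)
i=49 'b': node 9→10  emit P2@[47:49],P3@[49:49]
i=50 'b': node 10→1 (via fail)  emit P3@[50:50]
i=51 'c': node 1→2  emit P0@[50:51]
i=52 'b': node 2→4 (via fail)  emit P3@[52:52]
i=53 'a': node 4→5
i=54 'c': node 5→6
i=55 'a': node 6→7
i=56 'b': node 7→8  emit P1@[51:56],P2@[54:56],P3@[56:56]

Matches: [[3,2],[3,3],[4,3],[5,0],[6,3],[7,3],[8,0],[12,3],[13,3],[14,0],[16,3],[20,1],[20,2],[20,3],[21,0],[23,3],[24,0],[26,2],[26,3],[27,0],[29,3],[33,1],[33,2],[33,3],[34,3],[35,0],[37,2],[37,3],[38,0],[40,2],[40,3],[41,3],[42,0],[43,3],[44,0],[46,3],[47,0],[49,2],[49,3],[50,3],[51,0],[52,3],[56,1],[56,2],[56,3]]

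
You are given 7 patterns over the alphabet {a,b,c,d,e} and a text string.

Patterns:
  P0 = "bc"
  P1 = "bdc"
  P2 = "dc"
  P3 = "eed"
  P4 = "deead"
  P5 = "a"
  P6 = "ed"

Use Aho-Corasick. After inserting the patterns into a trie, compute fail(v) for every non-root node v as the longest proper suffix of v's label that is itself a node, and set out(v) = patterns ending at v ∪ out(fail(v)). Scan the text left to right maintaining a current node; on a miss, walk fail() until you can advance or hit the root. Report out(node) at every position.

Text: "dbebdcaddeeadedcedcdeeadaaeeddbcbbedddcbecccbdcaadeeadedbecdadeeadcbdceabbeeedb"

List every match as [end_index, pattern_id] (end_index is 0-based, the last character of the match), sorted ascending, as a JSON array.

Build:
Trie nodes:
  n0 'ε': a→14 b→1 d→5 e→7
  n1 'b': c→2 d→3
  n2 'bc': ·  [P0 ends]
  n3 'bd': c→4
  n4 'bdc': ·  [P1 ends]
  n5 'd': c→6 e→10
  n6 'dc': ·  [P2 ends]
  n7 'e': d→15 e→8
  n8 'ee': d→9
  n9 'eed': ·  [P3 ends]
  n10 'de': e→11
  n11 'dee': a→12
  n12 'deea': d→13
  n13 'deead': ·  [P4 ends]
  n14 'a': ·  [P5 ends]
  n15 'ed': ·  [P6 ends]

BFS fail/out derivation:
  fail(1) 'b': from fail(0)=0 chase 'b': 0 ⇒ 0;  out=∅∪out(0)=∅
  fail(5) 'd': from fail(0)=0 chase 'd': 0 ⇒ 0;  out=∅∪out(0)=∅
  fail(7) 'e': from fail(0)=0 chase 'e': 0 ⇒ 0;  out=∅∪out(0)=∅
  fail(14) 'a': from fail(0)=0 chase 'a': 0 ⇒ 0;  out={5}∪out(0)={5}
  fail(2) 'bc': from fail(1)=0 chase 'c': 0 ⇒ 0;  out={0}∪out(0)={0}
  fail(3) 'bd': from fail(1)=0 chase 'd': 0 ⇒ 5;  out=∅∪out(5)=∅
  fail(6) 'dc': from fail(5)=0 chase 'c': 0 ⇒ 0;  out={2}∪out(0)={2}
  fail(8) 'ee': from fail(7)=0 chase 'e': 0 ⇒ 7;  out=∅∪out(7)=∅
  fail(10) 'de': from fail(5)=0 chase 'e': 0 ⇒ 7;  out=∅∪out(7)=∅
  fail(15) 'ed': from fail(7)=0 chase 'd': 0 ⇒ 5;  out={6}∪out(5)={6}
  fail(4) 'bdc': from fail(3)=5 chase 'c': 5 ⇒ 6;  out={1}∪out(6)={1,2}
  fail(9) 'eed': from fail(8)=7 chase 'd': 7 ⇒ 15;  out={3}∪out(15)={3,6}
  fail(11) 'dee': from fail(10)=7 chase 'e': 7 ⇒ 8;  out=∅∪out(8)=∅
  fail(12) 'deea': from fail(11)=8 chase 'a': 8→7→0 ⇒ 14;  out=∅∪out(14)={5}
  fail(13) 'deead': from fail(12)=14 chase 'd': 14→0 ⇒ 5;  out={4}∪out(5)={4}

Run:
[0] read 'd'  n0⇒n5
[1] read 'b'  n5⇒n1 ·f
[2] read 'e'  n1⇒n7 ·f
[3] read 'b'  n7⇒n1 ·f
[4] read 'd'  n1⇒n3
[5] read 'c'  n3⇒n4  → match P1@[3:5],P2@[4:5]
[6] read 'a'  n4⇒n14 ·f  → match P5@[6:6]
[7] read 'd'  n14⇒n5 ·f
[8] read 'd'  n5⇒n5 ·f
[9] read 'e'  n5⇒n10
[10] read 'e'  n10⇒n11
[11] read 'a'  n11⇒n12  → match P5@[11:11]
[12] read 'd'  n12⇒n13  → match P4@[8:12]
[13] read 'e'  n13⇒n10 ·f
[14] read 'd'  n10⇒n15 ·f  → match P6@[13:14]
[15] read 'c'  n15⇒n6 ·f  → match P2@[14:15]
[16] read 'e'  n6⇒n7 ·f
[17] read 'd'  n7⇒n15  → match P6@[16:17]
[18] read 'c'  n15⇒n6 ·f  → match P2@[17:18]
[19] read 'd'  n6⇒n5 ·f
[20] read 'e'  n5⇒n10
[21] read 'e'  n10⇒n11
[22] read 'a'  n11⇒n12  → match P5@[22:22]
[23] read 'd'  n12⇒n13  → match P4@[19:23]
[24] read 'a'  n13⇒n14 ·f  → match P5@[24:24]
[25] read 'a'  n14⇒n14 ·f  → match P5@[25:25]
[26] read 'e'  n14⇒n7 ·f
[27] read 'e'  n7⇒n8
[28] read 'd'  n8⇒n9  → match P3@[26:28],P6@[27:28]
[29] read 'd'  n9⇒n5 ·f
[30] read 'b'  n5⇒n1 ·f
[31] read 'c'  n1⇒n2  → match P0@[30:31]
[32] read 'b'  n2⇒n1 ·f
[33] read 'b'  n1⇒n1 ·f
[34] read 'e'  n1⇒n7 ·f
[35] read 'd'  n7⇒n15  → match P6@[34:35]
[36] read 'd'  n15⇒n5 ·f
[37] read 'd'  n5⇒n5 ·f
[38] read 'c'  n5⇒n6  → match P2@[37:38]
[39] read 'b'  n6⇒n1 ·f
[40] read 'e'  n1⇒n7 ·f
[41] read 'c'  n7⇒n0 ·f
[42] read 'c'  n0⇒n0
[43] read 'c'  n0⇒n0
[44] read 'b'  n0⇒n1
[45] read 'd'  n1⇒n3
[46] read 'c'  n3⇒n4  → match P1@[44:46],P2@[45:46]
[47] read 'a'  n4⇒n14 ·f  → match P5@[47:47]
[48] read 'a'  n14⇒n14 ·f  → match P5@[48:48]
[49] read 'd'  n14⇒n5 ·f
[50] read 'e'  n5⇒n10
[51] read 'e'  n10⇒n11
[52] read 'a'  n11⇒n12  → match P5@[52:52]
[53] read 'd'  n12⇒n13  → match P4@[49:53]
[54] read 'e'  n13⇒n10 ·f
[55] read 'd'  n10⇒n15 ·f  → match P6@[54:55]
[56] read 'b'  n15⇒n1 ·f
[57] read 'e'  n1⇒n7 ·f
[58] read 'c'  n7⇒n0 ·f
[59] read 'd'  n0⇒n5
[60] read 'a'  n5⇒n14 ·f  → match P5@[60:60]
[61] read 'd'  n14⇒n5 ·f
[62] read 'e'  n5⇒n10
[63] read 'e'  n10⇒n11
[64] read 'a'  n11⇒n12  → match P5@[64:64]
[65] read 'd'  n12⇒n13  → match P4@[61:65]
[66] read 'c'  n13⇒n6 ·f  → match P2@[65:66]
[67] read 'b'  n6⇒n1 ·f
[68] read 'd'  n1⇒n3
[69] read 'c'  n3⇒n4  → match P1@[67:69],P2@[68:69]
[70] read 'e'  n4⇒n7 ·f
[71] read 'a'  n7⇒n14 ·f  → match P5@[71:71]
[72] read 'b'  n14⇒n1 ·f
[73] read 'b'  n1⇒n1 ·f
[74] read 'e'  n1⇒n7 ·f
[75] read 'e'  n7⇒n8
[76] read 'e'  n8⇒n8 ·f
[77] read 'd'  n8⇒n9  → match P3@[75:77],P6@[76:77]
[78] read 'b'  n9⇒n1 ·f

All matches (sorted): [[5,1],[5,2],[6,5],[11,5],[12,4],[14,6],[15,2],[17,6],[18,2],[22,5],[23,4],[24,5],[25,5],[28,3],[28,6],[31,0],[35,6],[38,2],[46,1],[46,2],[47,5],[48,5],[52,5],[53,4],[55,6],[60,5],[64,5],[65,4],[66,2],[69,1],[69,2],[71,5],[77,3],[77,6]]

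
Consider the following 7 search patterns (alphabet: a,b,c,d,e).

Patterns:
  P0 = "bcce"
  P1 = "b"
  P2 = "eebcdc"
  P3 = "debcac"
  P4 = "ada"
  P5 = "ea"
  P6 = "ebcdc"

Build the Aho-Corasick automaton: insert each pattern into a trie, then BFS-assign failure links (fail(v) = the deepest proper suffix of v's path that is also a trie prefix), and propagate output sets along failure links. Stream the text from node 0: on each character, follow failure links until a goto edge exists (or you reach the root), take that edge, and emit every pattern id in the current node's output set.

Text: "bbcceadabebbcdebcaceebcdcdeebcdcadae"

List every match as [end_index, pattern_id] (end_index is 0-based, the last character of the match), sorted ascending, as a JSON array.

Build:
Trie (insert patterns):
  n0 'ε': a→17 b→1 d→11 e→5
  n1 'b': c→2  [P1 ends]
  n2 'bc': c→3
  n3 'bcc': e→4
  n4 'bcce': ·  [P0 ends]
  n5 'e': a→20 b→21 e→6
  n6 'ee': b→7
  n7 'eeb': c→8
  n8 'eebc': d→9
  n9 'eebcd': c→10
  n10 'eebcdc': ·  [P2 ends]
  n11 'd': e→12
  n12 'de': b→13
  n13 'deb': c→14
  n14 'debc': a→15
  n15 'debca': c→16
  n16 'debcac': ·  [P3 ends]
  n17 'a': d→18
  n18 'ad': a→19
  n19 'ada': ·  [P4 ends]
  n20 'ea': ·  [P5 ends]
  n21 'eb': c→22
  n22 'ebc': d→23
  n23 'ebcd': c→24
  n24 'ebcdc': ·  [P6 ends]

Failure links (BFS by depth):
  fail(1) 'b': from fail(0)=0 chase 'b': 0 ⇒ 0;  out={1}∪out(0)={1}
  fail(5) 'e': from fail(0)=0 chase 'e': 0 ⇒ 0;  out=∅∪out(0)=∅
  fail(11) 'd': from fail(0)=0 chase 'd': 0 ⇒ 0;  out=∅∪out(0)=∅
  fail(17) 'a': from fail(0)=0 chase 'a': 0 ⇒ 0;  out=∅∪out(0)=∅
  fail(2) 'bc': from fail(1)=0 chase 'c': 0 ⇒ 0;  out=∅∪out(0)=∅
  fail(6) 'ee': from fail(5)=0 chase 'e': 0 ⇒ 5;  out=∅∪out(5)=∅
  fail(12) 'de': from fail(11)=0 chase 'e': 0 ⇒ 5;  out=∅∪out(5)=∅
  fail(18) 'ad': from fail(17)=0 chase 'd': 0 ⇒ 11;  out=∅∪out(11)=∅
  fail(20) 'ea': from fail(5)=0 chase 'a': 0 ⇒ 17;  out={5}∪out(17)={5}
  fail(21) 'eb': from fail(5)=0 chase 'b': 0 ⇒ 1;  out=∅∪out(1)={1}
  fail(3) 'bcc': from fail(2)=0 chase 'c': 0 ⇒ 0;  out=∅∪out(0)=∅
  fail(7) 'eeb': from fail(6)=5 chase 'b': 5 ⇒ 21;  out=∅∪out(21)={1}
  fail(13) 'deb': from fail(12)=5 chase 'b': 5 ⇒ 21;  out=∅∪out(21)={1}
  fail(19) 'ada': from fail(18)=11 chase 'a': 11→0 ⇒ 17;  out={4}∪out(17)={4}
  fail(22) 'ebc': from fail(21)=1 chase 'c': 1 ⇒ 2;  out=∅∪out(2)=∅
  fail(4) 'bcce': from fail(3)=0 chase 'e': 0 ⇒ 5;  out={0}∪out(5)={0}
  fail(8) 'eebc': from fail(7)=21 chase 'c': 21 ⇒ 22;  out=∅∪out(22)=∅
  fail(14) 'debc': from fail(13)=21 chase 'c': 21 ⇒ 22;  out=∅∪out(22)=∅
  fail(23) 'ebcd': from fail(22)=2 chase 'd': 2→0 ⇒ 11;  out=∅∪out(11)=∅
  fail(9) 'eebcd': from fail(8)=22 chase 'd': 22 ⇒ 23;  out=∅∪out(23)=∅
  fail(15) 'debca': from fail(14)=22 chase 'a': 22→2→0 ⇒ 17;  out=∅∪out(17)=∅
  fail(24) 'ebcdc': from fail(23)=11 chase 'c': 11→0 ⇒ 0;  out={6}∪out(0)={6}
  fail(10) 'eebcdc': from fail(9)=23 chase 'c': 23 ⇒ 24;  out={2}∪out(24)={2,6}
  fail(16) 'debcac': from fail(15)=17 chase 'c': 17→0 ⇒ 0;  out={3}∪out(0)={3}

Run:
pos 0 'b': at 1  ** P1@[0:0]
pos 1 'b': at 1 (via fail)  ** P1@[1:1]
pos 2 'c': at 2
pos 3 'c': at 3
pos 4 'e': at 4  ** P0@[1:4]
pos 5 'a': at 20 (via fail)  ** P5@[4:5]
pos 6 'd': at 18 (via fail)
pos 7 'a': at 19  ** P4@[5:7]
pos 8 'b': at 1 (via fail)  ** P1@[8:8]
pos 9 'e': at 5 (via fail)
pos 10 'b': at 21  ** P1@[10:10]
pos 11 'b': at 1 (via fail)  ** P1@[11:11]
pos 12 'c': at 2
pos 13 'd': at 11 (via fail)
pos 14 'e': at 12
pos 15 'b': at 13  ** P1@[15:15]
pos 16 'c': at 14
pos 17 'a': at 15
pos 18 'c': at 16  ** P3@[13:18]
pos 19 'e': at 5 (via fail)
pos 20 'e': at 6
pos 21 'b': at 7  ** P1@[21:21]
pos 22 'c': at 8
pos 23 'd': at 9
pos 24 'c': at 10  ** P2@[19:24],P6@[20:24]
pos 25 'd': at 11 (via fail)
pos 26 'e': at 12
pos 27 'e': at 6 (via fail)
pos 28 'b': at 7  ** P1@[28:28]
pos 29 'c': at 8
pos 30 'd': at 9
pos 31 'c': at 10  ** P2@[26:31],P6@[27:31]
pos 32 'a': at 17 (via fail)
pos 33 'd': at 18
pos 34 'a': at 19  ** P4@[32:34]
pos 35 'e': at 5 (via fail)

All matches (sorted): [[0,1],[1,1],[4,0],[5,5],[7,4],[8,1],[10,1],[11,1],[15,1],[18,3],[21,1],[24,2],[24,6],[28,1],[31,2],[31,6],[34,4]]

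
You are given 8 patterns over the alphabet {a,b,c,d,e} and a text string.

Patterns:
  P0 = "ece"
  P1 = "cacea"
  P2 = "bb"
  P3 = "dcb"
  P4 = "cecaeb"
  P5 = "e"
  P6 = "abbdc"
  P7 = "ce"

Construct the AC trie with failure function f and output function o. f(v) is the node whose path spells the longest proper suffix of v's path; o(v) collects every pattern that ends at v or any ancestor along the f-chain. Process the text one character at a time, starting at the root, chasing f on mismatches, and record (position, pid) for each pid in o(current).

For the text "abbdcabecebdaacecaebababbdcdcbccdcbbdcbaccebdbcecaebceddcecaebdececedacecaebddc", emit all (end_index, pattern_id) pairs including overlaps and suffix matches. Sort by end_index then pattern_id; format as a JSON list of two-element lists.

Build automaton:
Trie (insert patterns):
  0='ε' goto a→19 b→9 c→4 d→11 e→1
  1='e' goto c→2  ←P5
  2='ec' goto e→3
  3='ece' goto ·  ←P0
  4='c' goto a→5 e→14
  5='ca' goto c→6
  6='cac' goto e→7
  7='cace' goto a→8
  8='cacea' goto ·  ←P1
  9='b' goto b→10
  10='bb' goto ·  ←P2
  11='d' goto c→12
  12='dc' goto b→13
  13='dcb' goto ·  ←P3
  14='ce' goto c→15  ←P7
  15='cec' goto a→16
  16='ceca' goto e→17
  17='cecae' goto b→18
  18='cecaeb' goto ·  ←P4
  19='a' goto b→20
  20='ab' goto b→21
  21='abb' goto d→22
  22='abbd' goto c→23
  23='abbdc' goto ·  ←P6

Failure links (BFS by depth):
  n1('e'): parent n0 fail=0; on 'e' 0 → fail=0;  out {5}∪∅={5}
  n4('c'): parent n0 fail=0; on 'c' 0 → fail=0;  out ∅∪∅=∅
  n9('b'): parent n0 fail=0; on 'b' 0 → fail=0;  out ∅∪∅=∅
  n11('d'): parent n0 fail=0; on 'd' 0 → fail=0;  out ∅∪∅=∅
  n19('a'): parent n0 fail=0; on 'a' 0 → fail=0;  out ∅∪∅=∅
  n2('ec'): parent n1 fail=0; on 'c' 0 → fail=4;  out ∅∪∅=∅
  n5('ca'): parent n4 fail=0; on 'a' 0 → fail=19;  out ∅∪∅=∅
  n10('bb'): parent n9 fail=0; on 'b' 0 → fail=9;  out {2}∪∅={2}
  n12('dc'): parent n11 fail=0; on 'c' 0 → fail=4;  out ∅∪∅=∅
  n14('ce'): parent n4 fail=0; on 'e' 0 → fail=1;  out {7}∪{5}={5,7}
  n20('ab'): parent n19 fail=0; on 'b' 0 → fail=9;  out ∅∪∅=∅
  n3('ece'): parent n2 fail=4; on 'e' 4 → fail=14;  out {0}∪{5,7}={0,5,7}
  n6('cac'): parent n5 fail=19; on 'c' 19→0 → fail=4;  out ∅∪∅=∅
  n13('dcb'): parent n12 fail=4; on 'b' 4→0 → fail=9;  out {3}∪∅={3}
  n15('cec'): parent n14 fail=1; on 'c' 1 → fail=2;  out ∅∪∅=∅
  n21('abb'): parent n20 fail=9; on 'b' 9 → fail=10;  out ∅∪{2}={2}
  n7('cace'): parent n6 fail=4; on 'e' 4 → fail=14;  out ∅∪{5,7}={5,7}
  n16('ceca'): parent n15 fail=2; on 'a' 2→4 → fail=5;  out ∅∪∅=∅
  n22('abbd'): parent n21 fail=10; on 'd' 10→9→0 → fail=11;  out ∅∪∅=∅
  n8('cacea'): parent n7 fail=14; on 'a' 14→1→0 → fail=19;  out {1}∪∅={1}
  n17('cecae'): parent n16 fail=5; on 'e' 5→19→0 → fail=1;  out ∅∪{5}={5}
  n23('abbdc'): parent n22 fail=11; on 'c' 11 → fail=12;  out {6}∪∅={6}
  n18('cecaeb'): parent n17 fail=1; on 'b' 1→0 → fail=9;  out {4}∪∅={4}

Scan:
pos 0 'a': at 19
pos 1 'b': at 20
pos 2 'b': at 21  → match P2@[1:2]
pos 3 'd': at 22
pos 4 'c': at 23  → match P6@[0:4]
pos 5 'a': at 5 (via fail)
pos 6 'b': at 20 (via fail)
pos 7 'e': at 1 (via fail)  → match P5@[7:7]
pos 8 'c': at 2
pos 9 'e': at 3  → match P0@[7:9],P5@[9:9],P7@[8:9]
pos 10 'b': at 9 (via fail)
pos 11 'd': at 11 (via fail)
pos 12 'a': at 19 (via fail)
pos 13 'a': at 19 (via fail)
pos 14 'c': at 4 (via fail)
pos 15 'e': at 14  → match P5@[15:15],P7@[14:15]
pos 16 'c': at 15
pos 17 'a': at 16
pos 18 'e': at 17  → match P5@[18:18]
pos 19 'b': at 18  → match P4@[14:19]
pos 20 'a': at 19 (via fail)
pos 21 'b': at 20
pos 22 'a': at 19 (via fail)
pos 23 'b': at 20
pos 24 'b': at 21  → match P2@[23:24]
pos 25 'd': at 22
pos 26 'c': at 23  → match P6@[22:26]
pos 27 'd': at 11 (via fail)
pos 28 'c': at 12
pos 29 'b': at 13  → match P3@[27:29]
pos 30 'c': at 4 (via fail)
pos 31 'c': at 4 (via fail)
pos 32 'd': at 11 (via fail)
pos 33 'c': at 12
pos 34 'b': at 13  → match P3@[32:34]
pos 35 'b': at 10 (via fail)  → match P2@[34:35]
pos 36 'd': at 11 (via fail)
pos 37 'c': at 12
pos 38 'b': at 13  → match P3@[36:38]
pos 39 'a': at 19 (via fail)
pos 40 'c': at 4 (via fail)
pos 41 'c': at 4 (via fail)
pos 42 'e': at 14  → match P5@[42:42],P7@[41:42]
pos 43 'b': at 9 (via fail)
pos 44 'd': at 11 (via fail)
pos 45 'b': at 9 (via fail)
pos 46 'c': at 4 (via fail)
pos 47 'e': at 14  → match P5@[47:47],P7@[46:47]
pos 48 'c': at 15
pos 49 'a': at 16
pos 50 'e': at 17  → match P5@[50:50]
pos 51 'b': at 18  → match P4@[46:51]
pos 52 'c': at 4 (via fail)
pos 53 'e': at 14  → match P5@[53:53],P7@[52:53]
pos 54 'd': at 11 (via fail)
pos 55 'd': at 11 (via fail)
pos 56 'c': at 12
pos 57 'e': at 14 (via fail)  → match P5@[57:57],P7@[56:57]
pos 58 'c': at 15
pos 59 'a': at 16
pos 60 'e': at 17  → match P5@[60:60]
pos 61 'b': at 18  → match P4@[56:61]
pos 62 'd': at 11 (via fail)
pos 63 'e': at 1 (via fail)  → match P5@[63:63]
pos 64 'c': at 2
pos 65 'e': at 3  → match P0@[63:65],P5@[65:65],P7@[64:65]
pos 66 'c': at 15 (via fail)
pos 67 'e': at 3 (via fail)  → match P0@[65:67],P5@[67:67],P7@[66:67]
pos 68 'd': at 11 (via fail)
pos 69 'a': at 19 (via fail)
pos 70 'c': at 4 (via fail)
pos 71 'e': at 14  → match P5@[71:71],P7@[70:71]
pos 72 'c': at 15
pos 73 'a': at 16
pos 74 'e': at 17  → match P5@[74:74]
pos 75 'b': at 18  → match P4@[70:75]
pos 76 'd': at 11 (via fail)
pos 77 'd': at 11 (via fail)
pos 78 'c': at 12

All matches (sorted): [[2,2],[4,6],[7,5],[9,0],[9,5],[9,7],[15,5],[15,7],[18,5],[19,4],[24,2],[26,6],[29,3],[34,3],[35,2],[38,3],[42,5],[42,7],[47,5],[47,7],[50,5],[51,4],[53,5],[53,7],[57,5],[57,7],[60,5],[61,4],[63,5],[65,0],[65,5],[65,7],[67,0],[67,5],[67,7],[71,5],[71,7],[74,5],[75,4]]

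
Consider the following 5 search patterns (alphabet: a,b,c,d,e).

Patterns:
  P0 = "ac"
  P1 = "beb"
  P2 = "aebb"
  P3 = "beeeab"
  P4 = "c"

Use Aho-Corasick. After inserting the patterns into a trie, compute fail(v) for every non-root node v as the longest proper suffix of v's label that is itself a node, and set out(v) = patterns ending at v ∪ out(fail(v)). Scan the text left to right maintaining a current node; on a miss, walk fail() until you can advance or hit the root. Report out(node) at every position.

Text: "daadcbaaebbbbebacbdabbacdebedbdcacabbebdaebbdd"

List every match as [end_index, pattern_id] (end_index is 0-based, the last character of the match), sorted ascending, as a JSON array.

Build automaton:
Trie nodes:
  n0 'ε': a→1 b→3 c→13
  n1 'a': c→2 e→6
  n2 'ac': ·  [P0 ends]
  n3 'b': e→4
  n4 'be': b→5 e→9
  n5 'beb': ·  [P1 ends]
  n6 'ae': b→7
  n7 'aeb': b→8
  n8 'aebb': ·  [P2 ends]
  n9 'bee': e→10
  n10 'beee': a→11
  n11 'beeea': b→12
  n12 'beeeab': ·  [P3 ends]
  n13 'c': ·  [P4 ends]

Failure links (BFS by depth):
  fail(1) 'a': from fail(0)=0 chase 'a': 0 ⇒ 0;  out=∅∪out(0)=∅
  fail(3) 'b': from fail(0)=0 chase 'b': 0 ⇒ 0;  out=∅∪out(0)=∅
  fail(13) 'c': from fail(0)=0 chase 'c': 0 ⇒ 0;  out={4}∪out(0)={4}
  fail(2) 'ac': from fail(1)=0 chase 'c': 0 ⇒ 13;  out={0}∪out(13)={0,4}
  fail(4) 'be': from fail(3)=0 chase 'e': 0 ⇒ 0;  out=∅∪out(0)=∅
  fail(6) 'ae': from fail(1)=0 chase 'e': 0 ⇒ 0;  out=∅∪out(0)=∅
  fail(5) 'beb': from fail(4)=0 chase 'b': 0 ⇒ 3;  out={1}∪out(3)={1}
  fail(7) 'aeb': from fail(6)=0 chase 'b': 0 ⇒ 3;  out=∅∪out(3)=∅
  fail(9) 'bee': from fail(4)=0 chase 'e': 0 ⇒ 0;  out=∅∪out(0)=∅
  fail(8) 'aebb': from fail(7)=3 chase 'b': 3→0 ⇒ 3;  out={2}∪out(3)={2}
  fail(10) 'beee': from fail(9)=0 chase 'e': 0 ⇒ 0;  out=∅∪out(0)=∅
  fail(11) 'beeea': from fail(10)=0 chase 'a': 0 ⇒ 1;  out=∅∪out(1)=∅
  fail(12) 'beeeab': from fail(11)=1 chase 'b': 1→0 ⇒ 3;  out={3}∪out(3)={3}

Run:
pos 0 'd': at 0
pos 1 'a': at 1
pos 2 'a': at 1 ·f
pos 3 'd': at 0 ·f
pos 4 'c': at 13  emit P4@[4:4]
pos 5 'b': at 3 ·f
pos 6 'a': at 1 ·f
pos 7 'a': at 1 ·f
pos 8 'e': at 6
pos 9 'b': at 7
pos 10 'b': at 8  emit P2@[7:10]
pos 11 'b': at 3 ·f
pos 12 'b': at 3 ·f
pos 13 'e': at 4
pos 14 'b': at 5  emit P1@[12:14]
pos 15 'a': at 1 ·f
pos 16 'c': at 2  emit P0@[15:16],P4@[16:16]
pos 17 'b': at 3 ·f
pos 18 'd': at 0 ·f
pos 19 'a': at 1
pos 20 'b': at 3 ·f
pos 21 'b': at 3 ·f
pos 22 'a': at 1 ·f
pos 23 'c': at 2  emit P0@[22:23],P4@[23:23]
pos 24 'd': at 0 ·f
pos 25 'e': at 0
pos 26 'b': at 3
pos 27 'e': at 4
pos 28 'd': at 0 ·f
pos 29 'b': at 3
pos 30 'd': at 0 ·f
pos 31 'c': at 13  emit P4@[31:31]
pos 32 'a': at 1 ·f
pos 33 'c': at 2  emit P0@[32:33],P4@[33:33]
pos 34 'a': at 1 ·f
pos 35 'b': at 3 ·f
pos 36 'b': at 3 ·f
pos 37 'e': at 4
pos 38 'b': at 5  emit P1@[36:38]
pos 39 'd': at 0 ·f
pos 40 'a': at 1
pos 41 'e': at 6
pos 42 'b': at 7
pos 43 'b': at 8  emit P2@[40:43]
pos 44 'd': at 0 ·f
pos 45 'd': at 0

Matches: [[4,4],[10,2],[14,1],[16,0],[16,4],[23,0],[23,4],[31,4],[33,0],[33,4],[38,1],[43,2]]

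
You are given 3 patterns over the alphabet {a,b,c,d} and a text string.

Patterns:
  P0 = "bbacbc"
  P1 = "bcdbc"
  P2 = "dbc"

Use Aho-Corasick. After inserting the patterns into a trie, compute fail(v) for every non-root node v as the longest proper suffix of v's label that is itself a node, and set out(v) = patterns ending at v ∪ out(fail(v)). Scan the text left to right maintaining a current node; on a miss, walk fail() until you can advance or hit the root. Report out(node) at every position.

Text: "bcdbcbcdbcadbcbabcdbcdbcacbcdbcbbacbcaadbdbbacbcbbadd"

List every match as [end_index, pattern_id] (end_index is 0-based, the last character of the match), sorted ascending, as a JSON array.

Build:
Trie nodes:
  n0 'ε': b→1 d→11
  n1 'b': b→2 c→7
  n2 'bb': a→3
  n3 'bba': c→4
  n4 'bbac': b→5
  n5 'bbacb': c→6
  n6 'bbacbc': ·  [P0 ends]
  n7 'bc': d→8
  n8 'bcd': b→9
  n9 'bcdb': c→10
  n10 'bcdbc': ·  [P1 ends]
  n11 'd': b→12
  n12 'db': c→13
  n13 'dbc': ·  [P2 ends]

Failure links (BFS by depth):
  n1('b'): parent n0 fail=0; on 'b' 0 → fail=0;  out ∅∪∅=∅
  n11('d'): parent n0 fail=0; on 'd' 0 → fail=0;  out ∅∪∅=∅
  n2('bb'): parent n1 fail=0; on 'b' 0 → fail=1;  out ∅∪∅=∅
  n7('bc'): parent n1 fail=0; on 'c' 0 → fail=0;  out ∅∪∅=∅
  n12('db'): parent n11 fail=0; on 'b' 0 → fail=1;  out ∅∪∅=∅
  n3('bba'): parent n2 fail=1; on 'a' 1→0 → fail=0;  out ∅∪∅=∅
  n8('bcd'): parent n7 fail=0; on 'd' 0 → fail=11;  out ∅∪∅=∅
  n13('dbc'): parent n12 fail=1; on 'c' 1 → fail=7;  out {2}∪∅={2}
  n4('bbac'): parent n3 fail=0; on 'c' 0 → fail=0;  out ∅∪∅=∅
  n9('bcdb'): parent n8 fail=11; on 'b' 11 → fail=12;  out ∅∪∅=∅
  n5('bbacb'): parent n4 fail=0; on 'b' 0 → fail=1;  out ∅∪∅=∅
  n10('bcdbc'): parent n9 fail=12; on 'c' 12 → fail=13;  out {1}∪{2}={1,2}
  n6('bbacbc'): parent n5 fail=1; on 'c' 1 → fail=7;  out {0}∪∅={0}

Run:
[0] read 'b'  n0⇒n1
[1] read 'c'  n1⇒n7
[2] read 'd'  n7⇒n8
[3] read 'b'  n8⇒n9
[4] read 'c'  n9⇒n10  emit P1@[0:4],P2@[2:4]
[5] read 'b'  n10⇒n1 (fail-walked)
[6] read 'c'  n1⇒n7
[7] read 'd'  n7⇒n8
[8] read 'b'  n8⇒n9
[9] read 'c'  n9⇒n10  emit P1@[5:9],P2@[7:9]
[10] read 'a'  n10⇒n0 (fail-walked)
[11] read 'd'  n0⇒n11
[12] read 'b'  n11⇒n12
[13] read 'c'  n12⇒n13  emit P2@[11:13]
[14] read 'b'  n13⇒n1 (fail-walked)
[15] read 'a'  n1⇒n0 (fail-walked)
[16] read 'b'  n0⇒n1
[17] read 'c'  n1⇒n7
[18] read 'd'  n7⇒n8
[19] read 'b'  n8⇒n9
[20] read 'c'  n9⇒n10  emit P1@[16:20],P2@[18:20]
[21] read 'd'  n10⇒n8 (fail-walked)
[22] read 'b'  n8⇒n9
[23] read 'c'  n9⇒n10  emit P1@[19:23],P2@[21:23]
[24] read 'a'  n10⇒n0 (fail-walked)
[25] read 'c'  n0⇒n0
[26] read 'b'  n0⇒n1
[27] read 'c'  n1⇒n7
[28] read 'd'  n7⇒n8
[29] read 'b'  n8⇒n9
[30] read 'c'  n9⇒n10  emit P1@[26:30],P2@[28:30]
[31] read 'b'  n10⇒n1 (fail-walked)
[32] read 'b'  n1⇒n2
[33] read 'a'  n2⇒n3
[34] read 'c'  n3⇒n4
[35] read 'b'  n4⇒n5
[36] read 'c'  n5⇒n6  emit P0@[31:36]
[37] read 'a'  n6⇒n0 (fail-walked)
[38] read 'a'  n0⇒n0
[39] read 'd'  n0⇒n11
[40] read 'b'  n11⇒n12
[41] read 'd'  n12⇒n11 (fail-walked)
[42] read 'b'  n11⇒n12
[43] read 'b'  n12⇒n2 (fail-walked)
[44] read 'a'  n2⇒n3
[45] read 'c'  n3⇒n4
[46] read 'b'  n4⇒n5
[47] read 'c'  n5⇒n6  emit P0@[42:47]
[48] read 'b'  n6⇒n1 (fail-walked)
[49] read 'b'  n1⇒n2
[50] read 'a'  n2⇒n3
[51] read 'd'  n3⇒n11 (fail-walked)
[52] read 'd'  n11⇒n11 (fail-walked)

Result: [[4,1],[4,2],[9,1],[9,2],[13,2],[20,1],[20,2],[23,1],[23,2],[30,1],[30,2],[36,0],[47,0]]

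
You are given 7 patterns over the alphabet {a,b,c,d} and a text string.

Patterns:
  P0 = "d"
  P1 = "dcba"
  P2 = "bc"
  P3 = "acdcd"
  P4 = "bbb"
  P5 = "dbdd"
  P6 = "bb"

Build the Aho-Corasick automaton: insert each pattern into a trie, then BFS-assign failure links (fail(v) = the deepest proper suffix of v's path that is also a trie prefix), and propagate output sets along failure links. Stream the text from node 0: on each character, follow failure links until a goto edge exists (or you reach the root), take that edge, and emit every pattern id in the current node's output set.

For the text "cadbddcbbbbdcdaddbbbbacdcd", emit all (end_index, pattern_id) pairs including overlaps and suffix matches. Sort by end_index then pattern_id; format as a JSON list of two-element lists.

Construct AC machine:
Trie (insert patterns):
  0='ε' goto a→7 b→5 d→1
  1='d' goto b→14 c→2  ←P0
  2='dc' goto b→3
  3='dcb' goto a→4
  4='dcba' goto ·  ←P1
  5='b' goto b→12 c→6
  6='bc' goto ·  ←P2
  7='a' goto c→8
  8='ac' goto d→9
  9='acd' goto c→10
  10='acdc' goto d→11
  11='acdcd' goto ·  ←P3
  12='bb' goto b→13  ←P6
  13='bbb' goto ·  ←P4
  14='db' goto d→15
  15='dbd' goto d→16
  16='dbdd' goto ·  ←P5

Failure links (BFS by depth):
  fail(1) 'd': from fail(0)=0 chase 'd': 0 ⇒ 0;  out={0}∪out(0)={0}
  fail(5) 'b': from fail(0)=0 chase 'b': 0 ⇒ 0;  out=∅∪out(0)=∅
  fail(7) 'a': from fail(0)=0 chase 'a': 0 ⇒ 0;  out=∅∪out(0)=∅
  fail(2) 'dc': from fail(1)=0 chase 'c': 0 ⇒ 0;  out=∅∪out(0)=∅
  fail(6) 'bc': from fail(5)=0 chase 'c': 0 ⇒ 0;  out={2}∪out(0)={2}
  fail(8) 'ac': from fail(7)=0 chase 'c': 0 ⇒ 0;  out=∅∪out(0)=∅
  fail(12) 'bb': from fail(5)=0 chase 'b': 0 ⇒ 5;  out={6}∪out(5)={6}
  fail(14) 'db': from fail(1)=0 chase 'b': 0 ⇒ 5;  out=∅∪out(5)=∅
  fail(3) 'dcb': from fail(2)=0 chase 'b': 0 ⇒ 5;  out=∅∪out(5)=∅
  fail(9) 'acd': from fail(8)=0 chase 'd': 0 ⇒ 1;  out=∅∪out(1)={0}
  fail(13) 'bbb': from fail(12)=5 chase 'b': 5 ⇒ 12;  out={4}∪out(12)={4,6}
  fail(15) 'dbd': from fail(14)=5 chase 'd': 5→0 ⇒ 1;  out=∅∪out(1)={0}
  fail(4) 'dcba': from fail(3)=5 chase 'a': 5→0 ⇒ 7;  out={1}∪out(7)={1}
  fail(10) 'acdc': from fail(9)=1 chase 'c': 1 ⇒ 2;  out=∅∪out(2)=∅
  fail(16) 'dbdd': from fail(15)=1 chase 'd': 1→0 ⇒ 1;  out={5}∪out(1)={0,5}
  fail(11) 'acdcd': from fail(10)=2 chase 'd': 2→0 ⇒ 1;  out={3}∪out(1)={0,3}

Scan:
i=0 'c': node 0→0
i=1 'a': node 0→7
i=2 'd': node 7→1 (fail-walked)  ** P0@[2:2]
i=3 'b': node 1→14
i=4 'd': node 14→15  ** P0@[4:4]
i=5 'd': node 15→16  ** P0@[5:5],P5@[2:5]
i=6 'c': node 16→2 (fail-walked)
i=7 'b': node 2→3
i=8 'b': node 3→12 (fail-walked)  ** P6@[7:8]
i=9 'b': node 12→13  ** P4@[7:9],P6@[8:9]
i=10 'b': node 13→13 (fail-walked)  ** P4@[8:10],P6@[9:10]
i=11 'd': node 13→1 (fail-walked)  ** P0@[11:11]
i=12 'c': node 1→2
i=13 'd': node 2→1 (fail-walked)  ** P0@[13:13]
i=14 'a': node 1→7 (fail-walked)
i=15 'd': node 7→1 (fail-walked)  ** P0@[15:15]
i=16 'd': node 1→1 (fail-walked)  ** P0@[16:16]
i=17 'b': node 1→14
i=18 'b': node 14→12 (fail-walked)  ** P6@[17:18]
i=19 'b': node 12→13  ** P4@[17:19],P6@[18:19]
i=20 'b': node 13→13 (fail-walked)  ** P4@[18:20],P6@[19:20]
i=21 'a': node 13→7 (fail-walked)
i=22 'c': node 7→8
i=23 'd': node 8→9  ** P0@[23:23]
i=24 'c': node 9→10
i=25 'd': node 10→11  ** P0@[25:25],P3@[21:25]

Matches: [[2,0],[4,0],[5,0],[5,5],[8,6],[9,4],[9,6],[10,4],[10,6],[11,0],[13,0],[15,0],[16,0],[18,6],[19,4],[19,6],[20,4],[20,6],[23,0],[25,0],[25,3]]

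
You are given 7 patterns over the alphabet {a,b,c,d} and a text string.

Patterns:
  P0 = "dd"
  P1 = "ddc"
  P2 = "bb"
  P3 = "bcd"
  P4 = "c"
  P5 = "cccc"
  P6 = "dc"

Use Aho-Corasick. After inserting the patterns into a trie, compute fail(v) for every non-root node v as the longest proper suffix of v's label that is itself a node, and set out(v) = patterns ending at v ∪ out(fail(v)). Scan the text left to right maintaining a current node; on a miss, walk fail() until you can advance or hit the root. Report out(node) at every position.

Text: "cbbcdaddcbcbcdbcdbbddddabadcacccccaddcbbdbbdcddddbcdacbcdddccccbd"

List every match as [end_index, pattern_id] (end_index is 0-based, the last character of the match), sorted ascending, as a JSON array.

Construct AC machine:
Trie (insert patterns):
  n0 'ε': b→4 c→8 d→1
  n1 'd': c→12 d→2
  n2 'dd': c→3  [P0 ends]
  n3 'ddc': ·  [P1 ends]
  n4 'b': b→5 c→6
  n5 'bb': ·  [P2 ends]
  n6 'bc': d→7
  n7 'bcd': ·  [P3 ends]
  n8 'c': c→9  [P4 ends]
  n9 'cc': c→10
  n10 'ccc': c→11
  n11 'cccc': ·  [P5 ends]
  n12 'dc': ·  [P6 ends]

Failure links (BFS by depth):
  fail(1) 'd': from fail(0)=0 chase 'd': 0 ⇒ 0;  out=∅∪out(0)=∅
  fail(4) 'b': from fail(0)=0 chase 'b': 0 ⇒ 0;  out=∅∪out(0)=∅
  fail(8) 'c': from fail(0)=0 chase 'c': 0 ⇒ 0;  out={4}∪out(0)={4}
  fail(2) 'dd': from fail(1)=0 chase 'd': 0 ⇒ 1;  out={0}∪out(1)={0}
  fail(5) 'bb': from fail(4)=0 chase 'b': 0 ⇒ 4;  out={2}∪out(4)={2}
  fail(6) 'bc': from fail(4)=0 chase 'c': 0 ⇒ 8;  out=∅∪out(8)={4}
  fail(9) 'cc': from fail(8)=0 chase 'c': 0 ⇒ 8;  out=∅∪out(8)={4}
  fail(12) 'dc': from fail(1)=0 chase 'c': 0 ⇒ 8;  out={6}∪out(8)={4,6}
  fail(3) 'ddc': from fail(2)=1 chase 'c': 1 ⇒ 12;  out={1}∪out(12)={1,4,6}
  fail(7) 'bcd': from fail(6)=8 chase 'd': 8→0 ⇒ 1;  out={3}∪out(1)={3}
  fail(10) 'ccc': from fail(9)=8 chase 'c': 8 ⇒ 9;  out=∅∪out(9)={4}
  fail(11) 'cccc': from fail(10)=9 chase 'c': 9 ⇒ 10;  out={5}∪out(10)={4,5}

Scan:
pos 0 'c': at 8  → match P4@[0:0]
pos 1 'b': at 4 (via fail)
pos 2 'b': at 5  → match P2@[1:2]
pos 3 'c': at 6 (via fail)  → match P4@[3:3]
pos 4 'd': at 7  → match P3@[2:4]
pos 5 'a': at 0 (via fail)
pos 6 'd': at 1
pos 7 'd': at 2  → match P0@[6:7]
pos 8 'c': at 3  → match P1@[6:8],P4@[8:8],P6@[7:8]
pos 9 'b': at 4 (via fail)
pos 10 'c': at 6  → match P4@[10:10]
pos 11 'b': at 4 (via fail)
pos 12 'c': at 6  → match P4@[12:12]
pos 13 'd': at 7  → match P3@[11:13]
pos 14 'b': at 4 (via fail)
pos 15 'c': at 6  → match P4@[15:15]
pos 16 'd': at 7  → match P3@[14:16]
pos 17 'b': at 4 (via fail)
pos 18 'b': at 5  → match P2@[17:18]
pos 19 'd': at 1 (via fail)
pos 20 'd': at 2  → match P0@[19:20]
pos 21 'd': at 2 (via fail)  → match P0@[20:21]
pos 22 'd': at 2 (via fail)  → match P0@[21:22]
pos 23 'a': at 0 (via fail)
pos 24 'b': at 4
pos 25 'a': at 0 (via fail)
pos 26 'd': at 1
pos 27 'c': at 12  → match P4@[27:27],P6@[26:27]
pos 28 'a': at 0 (via fail)
pos 29 'c': at 8  → match P4@[29:29]
pos 30 'c': at 9  → match P4@[30:30]
pos 31 'c': at 10  → match P4@[31:31]
pos 32 'c': at 11  → match P4@[32:32],P5@[29:32]
pos 33 'c': at 11 (via fail)  → match P4@[33:33],P5@[30:33]
pos 34 'a': at 0 (via fail)
pos 35 'd': at 1
pos 36 'd': at 2  → match P0@[35:36]
pos 37 'c': at 3  → match P1@[35:37],P4@[37:37],P6@[36:37]
pos 38 'b': at 4 (via fail)
pos 39 'b': at 5  → match P2@[38:39]
pos 40 'd': at 1 (via fail)
pos 41 'b': at 4 (via fail)
pos 42 'b': at 5  → match P2@[41:42]
pos 43 'd': at 1 (via fail)
pos 44 'c': at 12  → match P4@[44:44],P6@[43:44]
pos 45 'd': at 1 (via fail)
pos 46 'd': at 2  → match P0@[45:46]
pos 47 'd': at 2 (via fail)  → match P0@[46:47]
pos 48 'd': at 2 (via fail)  → match P0@[47:48]
pos 49 'b': at 4 (via fail)
pos 50 'c': at 6  → match P4@[50:50]
pos 51 'd': at 7  → match P3@[49:51]
pos 52 'a': at 0 (via fail)
pos 53 'c': at 8  → match P4@[53:53]
pos 54 'b': at 4 (via fail)
pos 55 'c': at 6  → match P4@[55:55]
pos 56 'd': at 7  → match P3@[54:56]
pos 57 'd': at 2 (via fail)  → match P0@[56:57]
pos 58 'd': at 2 (via fail)  → match P0@[57:58]
pos 59 'c': at 3  → match P1@[57:59],P4@[59:59],P6@[58:59]
pos 60 'c': at 9 (via fail)  → match P4@[60:60]
pos 61 'c': at 10  → match P4@[61:61]
pos 62 'c': at 11  → match P4@[62:62],P5@[59:62]
pos 63 'b': at 4 (via fail)
pos 64 'd': at 1 (via fail)

Matches: [[0,4],[2,2],[3,4],[4,3],[7,0],[8,1],[8,4],[8,6],[10,4],[12,4],[13,3],[15,4],[16,3],[18,2],[20,0],[21,0],[22,0],[27,4],[27,6],[29,4],[30,4],[31,4],[32,4],[32,5],[33,4],[33,5],[36,0],[37,1],[37,4],[37,6],[39,2],[42,2],[44,4],[44,6],[46,0],[47,0],[48,0],[50,4],[51,3],[53,4],[55,4],[56,3],[57,0],[58,0],[59,1],[59,4],[59,6],[60,4],[61,4],[62,4],[62,5]]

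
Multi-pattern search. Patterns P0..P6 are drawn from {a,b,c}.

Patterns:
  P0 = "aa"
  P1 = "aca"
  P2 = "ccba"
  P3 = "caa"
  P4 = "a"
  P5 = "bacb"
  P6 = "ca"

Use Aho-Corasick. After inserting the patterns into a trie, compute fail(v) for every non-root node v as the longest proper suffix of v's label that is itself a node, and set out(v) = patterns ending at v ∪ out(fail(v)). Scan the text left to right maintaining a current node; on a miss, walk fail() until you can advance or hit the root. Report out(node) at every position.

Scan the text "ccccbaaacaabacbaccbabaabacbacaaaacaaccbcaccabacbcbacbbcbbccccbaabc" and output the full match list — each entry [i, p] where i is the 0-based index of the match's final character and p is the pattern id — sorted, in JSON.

Build automaton:
Trie (insert patterns):
  n0 'ε': a→1 b→11 c→5
  n1 'a': a→2 c→3  ←P4
  n2 'aa': ·  ←P0
  n3 'ac': a→4
  n4 'aca': ·  ←P1
  n5 'c': a→9 c→6
  n6 'cc': b→7
  n7 'ccb': a→8
  n8 'ccba': ·  ←P2
  n9 'ca': a→10  ←P6
  n10 'caa': ·  ←P3
  n11 'b': a→12
  n12 'ba': c→13
  n13 'bac': b→14
  n14 'bacb': ·  ←P5

Failure links (BFS by depth):
  fail(1) 'a': from fail(0)=0 chase 'a': 0 ⇒ 0;  out={4}∪out(0)={4}
  fail(5) 'c': from fail(0)=0 chase 'c': 0 ⇒ 0;  out=∅∪out(0)=∅
  fail(11) 'b': from fail(0)=0 chase 'b': 0 ⇒ 0;  out=∅∪out(0)=∅
  fail(2) 'aa': from fail(1)=0 chase 'a': 0 ⇒ 1;  out={0}∪out(1)={0,4}
  fail(3) 'ac': from fail(1)=0 chase 'c': 0 ⇒ 5;  out=∅∪out(5)=∅
  fail(6) 'cc': from fail(5)=0 chase 'c': 0 ⇒ 5;  out=∅∪out(5)=∅
  fail(9) 'ca': from fail(5)=0 chase 'a': 0 ⇒ 1;  out={6}∪out(1)={4,6}
  fail(12) 'ba': from fail(11)=0 chase 'a': 0 ⇒ 1;  out=∅∪out(1)={4}
  fail(4) 'aca': from fail(3)=5 chase 'a': 5 ⇒ 9;  out={1}∪out(9)={1,4,6}
  fail(7) 'ccb': from fail(6)=5 chase 'b': 5→0 ⇒ 11;  out=∅∪out(11)=∅
  fail(10) 'caa': from fail(9)=1 chase 'a': 1 ⇒ 2;  out={3}∪out(2)={0,3,4}
  fail(13) 'bac': from fail(12)=1 chase 'c': 1 ⇒ 3;  out=∅∪out(3)=∅
  fail(8) 'ccba': from fail(7)=11 chase 'a': 11 ⇒ 12;  out={2}∪out(12)={2,4}
  fail(14) 'bacb': from fail(13)=3 chase 'b': 3→5→0 ⇒ 11;  out={5}∪out(11)={5}

Text stream:
pos 0 'c': at 5
pos 1 'c': at 6
pos 2 'c': at 6 (fail-walked)
pos 3 'c': at 6 (fail-walked)
pos 4 'b': at 7
pos 5 'a': at 8  emit P2@[2:5],P4@[5:5]
pos 6 'a': at 2 (fail-walked)  emit P0@[5:6],P4@[6:6]
pos 7 'a': at 2 (fail-walked)  emit P0@[6:7],P4@[7:7]
pos 8 'c': at 3 (fail-walked)
pos 9 'a': at 4  emit P1@[7:9],P4@[9:9],P6@[8:9]
pos 10 'a': at 10 (fail-walked)  emit P0@[9:10],P3@[8:10],P4@[10:10]
pos 11 'b': at 11 (fail-walked)
pos 12 'a': at 12  emit P4@[12:12]
pos 13 'c': at 13
pos 14 'b': at 14  emit P5@[11:14]
pos 15 'a': at 12 (fail-walked)  emit P4@[15:15]
pos 16 'c': at 13
pos 17 'c': at 6 (fail-walked)
pos 18 'b': at 7
pos 19 'a': at 8  emit P2@[16:19],P4@[19:19]
pos 20 'b': at 11 (fail-walked)
pos 21 'a': at 12  emit P4@[21:21]
pos 22 'a': at 2 (fail-walked)  emit P0@[21:22],P4@[22:22]
pos 23 'b': at 11 (fail-walked)
pos 24 'a': at 12  emit P4@[24:24]
pos 25 'c': at 13
pos 26 'b': at 14  emit P5@[23:26]
pos 27 'a': at 12 (fail-walked)  emit P4@[27:27]
pos 28 'c': at 13
pos 29 'a': at 4 (fail-walked)  emit P1@[27:29],P4@[29:29],P6@[28:29]
pos 30 'a': at 10 (fail-walked)  emit P0@[29:30],P3@[28:30],P4@[30:30]
pos 31 'a': at 2 (fail-walked)  emit P0@[30:31],P4@[31:31]
pos 32 'a': at 2 (fail-walked)  emit P0@[31:32],P4@[32:32]
pos 33 'c': at 3 (fail-walked)
pos 34 'a': at 4  emit P1@[32:34],P4@[34:34],P6@[33:34]
pos 35 'a': at 10 (fail-walked)  emit P0@[34:35],P3@[33:35],P4@[35:35]
pos 36 'c': at 3 (fail-walked)
pos 37 'c': at 6 (fail-walked)
pos 38 'b': at 7
pos 39 'c': at 5 (fail-walked)
pos 40 'a': at 9  emit P4@[40:40],P6@[39:40]
pos 41 'c': at 3 (fail-walked)
pos 42 'c': at 6 (fail-walked)
pos 43 'a': at 9 (fail-walked)  emit P4@[43:43],P6@[42:43]
pos 44 'b': at 11 (fail-walked)
pos 45 'a': at 12  emit P4@[45:45]
pos 46 'c': at 13
pos 47 'b': at 14  emit P5@[44:47]
pos 48 'c': at 5 (fail-walked)
pos 49 'b': at 11 (fail-walked)
pos 50 'a': at 12  emit P4@[50:50]
pos 51 'c': at 13
pos 52 'b': at 14  emit P5@[49:52]
pos 53 'b': at 11 (fail-walked)
pos 54 'c': at 5 (fail-walked)
pos 55 'b': at 11 (fail-walked)
pos 56 'b': at 11 (fail-walked)
pos 57 'c': at 5 (fail-walked)
pos 58 'c': at 6
pos 59 'c': at 6 (fail-walked)
pos 60 'c': at 6 (fail-walked)
pos 61 'b': at 7
pos 62 'a': at 8  emit P2@[59:62],P4@[62:62]
pos 63 'a': at 2 (fail-walked)  emit P0@[62:63],P4@[63:63]
pos 64 'b': at 11 (fail-walked)
pos 65 'c': at 5 (fail-walked)

All matches (sorted): [[5,2],[5,4],[6,0],[6,4],[7,0],[7,4],[9,1],[9,4],[9,6],[10,0],[10,3],[10,4],[12,4],[14,5],[15,4],[19,2],[19,4],[21,4],[22,0],[22,4],[24,4],[26,5],[27,4],[29,1],[29,4],[29,6],[30,0],[30,3],[30,4],[31,0],[31,4],[32,0],[32,4],[34,1],[34,4],[34,6],[35,0],[35,3],[35,4],[40,4],[40,6],[43,4],[43,6],[45,4],[47,5],[50,4],[52,5],[62,2],[62,4],[63,0],[63,4]]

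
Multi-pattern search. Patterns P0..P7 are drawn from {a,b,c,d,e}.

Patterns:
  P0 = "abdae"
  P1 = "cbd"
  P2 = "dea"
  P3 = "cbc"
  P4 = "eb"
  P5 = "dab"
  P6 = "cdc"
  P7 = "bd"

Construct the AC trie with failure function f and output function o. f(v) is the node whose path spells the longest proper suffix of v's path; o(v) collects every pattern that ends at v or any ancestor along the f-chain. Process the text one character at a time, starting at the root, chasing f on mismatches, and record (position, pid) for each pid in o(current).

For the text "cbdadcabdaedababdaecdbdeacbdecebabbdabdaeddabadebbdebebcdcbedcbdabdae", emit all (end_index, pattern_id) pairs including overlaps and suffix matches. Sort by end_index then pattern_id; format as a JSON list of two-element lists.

Build:
Trie (insert patterns):
  0='ε' goto a→1 b→19 c→6 d→9 e→13
  1='a' goto b→2
  2='ab' goto d→3
  3='abd' goto a→4
  4='abda' goto e→5
  5='abdae' goto ·  [P0 ends]
  6='c' goto b→7 d→17
  7='cb' goto c→12 d→8
  8='cbd' goto ·  [P1 ends]
  9='d' goto a→15 e→10
  10='de' goto a→11
  11='dea' goto ·  [P2 ends]
  12='cbc' goto ·  [P3 ends]
  13='e' goto b→14
  14='eb' goto ·  [P4 ends]
  15='da' goto b→16
  16='dab' goto ·  [P5 ends]
  17='cd' goto c→18
  18='cdc' goto ·  [P6 ends]
  19='b' goto d→20
  20='bd' goto ·  [P7 ends]

BFS fail/out derivation:
  n1('a'): parent n0 fail=0; on 'a' 0 → fail=0;  out ∅∪∅=∅
  n6('c'): parent n0 fail=0; on 'c' 0 → fail=0;  out ∅∪∅=∅
  n9('d'): parent n0 fail=0; on 'd' 0 → fail=0;  out ∅∪∅=∅
  n13('e'): parent n0 fail=0; on 'e' 0 → fail=0;  out ∅∪∅=∅
  n19('b'): parent n0 fail=0; on 'b' 0 → fail=0;  out ∅∪∅=∅
  n2('ab'): parent n1 fail=0; on 'b' 0 → fail=19;  out ∅∪∅=∅
  n7('cb'): parent n6 fail=0; on 'b' 0 → fail=19;  out ∅∪∅=∅
  n10('de'): parent n9 fail=0; on 'e' 0 → fail=13;  out ∅∪∅=∅
  n14('eb'): parent n13 fail=0; on 'b' 0 → fail=19;  out {4}∪∅={4}
  n15('da'): parent n9 fail=0; on 'a' 0 → fail=1;  out ∅∪∅=∅
  n17('cd'): parent n6 fail=0; on 'd' 0 → fail=9;  out ∅∪∅=∅
  n20('bd'): parent n19 fail=0; on 'd' 0 → fail=9;  out {7}∪∅={7}
  n3('abd'): parent n2 fail=19; on 'd' 19 → fail=20;  out ∅∪{7}={7}
  n8('cbd'): parent n7 fail=19; on 'd' 19 → fail=20;  out {1}∪{7}={1,7}
  n11('dea'): parent n10 fail=13; on 'a' 13→0 → fail=1;  out {2}∪∅={2}
  n12('cbc'): parent n7 fail=19; on 'c' 19→0 → fail=6;  out {3}∪∅={3}
  n16('dab'): parent n15 fail=1; on 'b' 1 → fail=2;  out {5}∪∅={5}
  n18('cdc'): parent n17 fail=9; on 'c' 9→0 → fail=6;  out {6}∪∅={6}
  n4('abda'): parent n3 fail=20; on 'a' 20→9 → fail=15;  out ∅∪∅=∅
  n5('abdae'): parent n4 fail=15; on 'e' 15→1→0 → fail=13;  out {0}∪∅={0}

Run:
[0] read 'c'  n0⇒n6
[1] read 'b'  n6⇒n7
[2] read 'd'  n7⇒n8  emit P1@[0:2],P7@[1:2]
[3] read 'a'  n8⇒n15 (fail-walked)
[4] read 'd'  n15⇒n9 (fail-walked)
[5] read 'c'  n9⇒n6 (fail-walked)
[6] read 'a'  n6⇒n1 (fail-walked)
[7] read 'b'  n1⇒n2
[8] read 'd'  n2⇒n3  emit P7@[7:8]
[9] read 'a'  n3⇒n4
[10] read 'e'  n4⇒n5  emit P0@[6:10]
[11] read 'd'  n5⇒n9 (fail-walked)
[12] read 'a'  n9⇒n15
[13] read 'b'  n15⇒n16  emit P5@[11:13]
[14] read 'a'  n16⇒n1 (fail-walked)
[15] read 'b'  n1⇒n2
[16] read 'd'  n2⇒n3  emit P7@[15:16]
[17] read 'a'  n3⇒n4
[18] read 'e'  n4⇒n5  emit P0@[14:18]
[19] read 'c'  n5⇒n6 (fail-walked)
[20] read 'd'  n6⇒n17
[21] read 'b'  n17⇒n19 (fail-walked)
[22] read 'd'  n19⇒n20  emit P7@[21:22]
[23] read 'e'  n20⇒n10 (fail-walked)
[24] read 'a'  n10⇒n11  emit P2@[22:24]
[25] read 'c'  n11⇒n6 (fail-walked)
[26] read 'b'  n6⇒n7
[27] read 'd'  n7⇒n8  emit P1@[25:27],P7@[26:27]
[28] read 'e'  n8⇒n10 (fail-walked)
[29] read 'c'  n10⇒n6 (fail-walked)
[30] read 'e'  n6⇒n13 (fail-walked)
[31] read 'b'  n13⇒n14  emit P4@[30:31]
[32] read 'a'  n14⇒n1 (fail-walked)
[33] read 'b'  n1⇒n2
[34] read 'b'  n2⇒n19 (fail-walked)
[35] read 'd'  n19⇒n20  emit P7@[34:35]
[36] read 'a'  n20⇒n15 (fail-walked)
[37] read 'b'  n15⇒n16  emit P5@[35:37]
[38] read 'd'  n16⇒n3 (fail-walked)  emit P7@[37:38]
[39] read 'a'  n3⇒n4
[40] read 'e'  n4⇒n5  emit P0@[36:40]
[41] read 'd'  n5⇒n9 (fail-walked)
[42] read 'd'  n9⇒n9 (fail-walked)
[43] read 'a'  n9⇒n15
[44] read 'b'  n15⇒n16  emit P5@[42:44]
[45] read 'a'  n16⇒n1 (fail-walked)
[46] read 'd'  n1⇒n9 (fail-walked)
[47] read 'e'  n9⇒n10
[48] read 'b'  n10⇒n14 (fail-walked)  emit P4@[47:48]
[49] read 'b'  n14⇒n19 (fail-walked)
[50] read 'd'  n19⇒n20  emit P7@[49:50]
[51] read 'e'  n20⇒n10 (fail-walked)
[52] read 'b'  n10⇒n14 (fail-walked)  emit P4@[51:52]
[53] read 'e'  n14⇒n13 (fail-walked)
[54] read 'b'  n13⇒n14  emit P4@[53:54]
[55] read 'c'  n14⇒n6 (fail-walked)
[56] read 'd'  n6⇒n17
[57] read 'c'  n17⇒n18  emit P6@[55:57]
[58] read 'b'  n18⇒n7 (fail-walked)
[59] read 'e'  n7⇒n13 (fail-walked)
[60] read 'd'  n13⇒n9 (fail-walked)
[61] read 'c'  n9⇒n6 (fail-walked)
[62] read 'b'  n6⇒n7
[63] read 'd'  n7⇒n8  emit P1@[61:63],P7@[62:63]
[64] read 'a'  n8⇒n15 (fail-walked)
[65] read 'b'  n15⇒n16  emit P5@[63:65]
[66] read 'd'  n16⇒n3 (fail-walked)  emit P7@[65:66]
[67] read 'a'  n3⇒n4
[68] read 'e'  n4⇒n5  emit P0@[64:68]

Result: [[2,1],[2,7],[8,7],[10,0],[13,5],[16,7],[18,0],[22,7],[24,2],[27,1],[27,7],[31,4],[35,7],[37,5],[38,7],[40,0],[44,5],[48,4],[50,7],[52,4],[54,4],[57,6],[63,1],[63,7],[65,5],[66,7],[68,0]]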